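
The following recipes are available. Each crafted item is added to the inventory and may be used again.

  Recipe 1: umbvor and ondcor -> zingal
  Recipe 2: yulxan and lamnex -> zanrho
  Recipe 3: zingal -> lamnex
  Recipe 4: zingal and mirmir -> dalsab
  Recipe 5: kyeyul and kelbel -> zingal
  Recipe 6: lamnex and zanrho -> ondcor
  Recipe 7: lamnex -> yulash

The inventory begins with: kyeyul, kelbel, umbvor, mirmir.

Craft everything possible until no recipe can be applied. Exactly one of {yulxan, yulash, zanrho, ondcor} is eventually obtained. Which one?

yulash

kyeyul and kelbel -> zingal (Recipe 5).
zingal -> lamnex (Recipe 3).
Using Recipe 7, lamnex makes yulash.
No rule produces yulxan, and it is not given. ondcor would need lamnex and zanrho (Recipe 6), but zanrho is never obtained. zanrho would need yulxan and lamnex (Recipe 2), but yulxan is never obtained.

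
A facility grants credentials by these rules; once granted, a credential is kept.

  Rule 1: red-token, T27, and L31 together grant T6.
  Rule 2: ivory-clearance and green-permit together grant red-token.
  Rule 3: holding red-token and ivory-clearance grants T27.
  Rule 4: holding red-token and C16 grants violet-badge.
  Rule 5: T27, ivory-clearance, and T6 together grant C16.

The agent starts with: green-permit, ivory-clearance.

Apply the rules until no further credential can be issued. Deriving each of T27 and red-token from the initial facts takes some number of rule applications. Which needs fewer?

red-token: Holding ivory-clearance and green-permit grants red-token (Rule 2). [1 rule application]
T27: Holding ivory-clearance and green-permit grants red-token (Rule 2). Holding red-token and ivory-clearance grants T27 (Rule 3). [2 rule applications]
red-token needs fewer.

red-token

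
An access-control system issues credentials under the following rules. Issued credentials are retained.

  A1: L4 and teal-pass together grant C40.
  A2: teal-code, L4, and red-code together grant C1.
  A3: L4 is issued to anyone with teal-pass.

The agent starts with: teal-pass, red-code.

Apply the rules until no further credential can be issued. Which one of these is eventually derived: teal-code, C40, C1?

C40

Holding teal-pass grants L4 (A3).
Holding L4 and teal-pass grants C40 (A1).
No rule produces teal-code, and it is not given. C1 would need teal-code, L4, and red-code (A2), but teal-code is never granted.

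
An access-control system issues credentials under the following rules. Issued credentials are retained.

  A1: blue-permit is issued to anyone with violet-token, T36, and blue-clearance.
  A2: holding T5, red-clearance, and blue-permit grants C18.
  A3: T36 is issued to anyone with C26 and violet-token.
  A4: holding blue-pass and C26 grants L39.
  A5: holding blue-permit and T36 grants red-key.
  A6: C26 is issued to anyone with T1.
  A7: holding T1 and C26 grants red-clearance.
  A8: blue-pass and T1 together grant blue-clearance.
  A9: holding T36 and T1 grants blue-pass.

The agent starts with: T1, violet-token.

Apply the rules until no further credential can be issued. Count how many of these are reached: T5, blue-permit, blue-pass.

2

Holding T1 grants C26 (A6).
Holding C26 and violet-token grants T36 (A3).
Holding T36 and T1 grants blue-pass (A9).
Holding blue-pass and T1 grants blue-clearance (A8).
Holding violet-token, T36, and blue-clearance grants blue-permit (A1).
No rule produces T5, and it is not given.
blue-permit: reached.
blue-pass: reached.
Reached: blue-permit and blue-pass — 2 of the 3.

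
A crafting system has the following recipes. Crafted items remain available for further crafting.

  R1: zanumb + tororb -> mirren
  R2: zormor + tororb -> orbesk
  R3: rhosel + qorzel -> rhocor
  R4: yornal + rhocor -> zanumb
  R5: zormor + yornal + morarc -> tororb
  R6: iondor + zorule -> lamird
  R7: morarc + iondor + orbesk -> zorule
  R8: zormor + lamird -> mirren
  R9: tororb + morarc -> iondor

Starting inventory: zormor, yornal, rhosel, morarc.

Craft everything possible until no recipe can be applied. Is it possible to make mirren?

Using R5, zormor, yornal, and morarc make tororb.
tororb + morarc -> iondor (R9).
zormor + tororb -> orbesk (R2).
Using R7, morarc, iondor, and orbesk make zorule.
Using R6, iondor and zorule make lamird.
zormor + lamird -> mirren (R8).

Yes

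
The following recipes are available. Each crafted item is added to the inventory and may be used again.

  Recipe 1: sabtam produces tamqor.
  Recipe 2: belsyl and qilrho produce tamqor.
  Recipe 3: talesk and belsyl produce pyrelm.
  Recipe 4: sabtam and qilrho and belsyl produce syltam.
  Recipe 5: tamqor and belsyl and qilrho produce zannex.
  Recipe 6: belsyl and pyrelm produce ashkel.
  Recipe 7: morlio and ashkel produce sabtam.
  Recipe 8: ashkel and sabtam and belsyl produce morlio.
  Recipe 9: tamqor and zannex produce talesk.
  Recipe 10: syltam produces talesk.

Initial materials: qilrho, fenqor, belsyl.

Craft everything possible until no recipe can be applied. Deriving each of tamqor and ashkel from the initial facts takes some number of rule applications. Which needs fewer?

tamqor

tamqor: Using Recipe 2, belsyl and qilrho make tamqor. [1 rule application]
ashkel: belsyl and qilrho → tamqor (Recipe 2). tamqor and belsyl and qilrho → zannex (Recipe 5). Using Recipe 9, tamqor and zannex make talesk. Using Recipe 3, talesk and belsyl make pyrelm. belsyl and pyrelm → ashkel (Recipe 6). [5 rule applications]
tamqor needs fewer.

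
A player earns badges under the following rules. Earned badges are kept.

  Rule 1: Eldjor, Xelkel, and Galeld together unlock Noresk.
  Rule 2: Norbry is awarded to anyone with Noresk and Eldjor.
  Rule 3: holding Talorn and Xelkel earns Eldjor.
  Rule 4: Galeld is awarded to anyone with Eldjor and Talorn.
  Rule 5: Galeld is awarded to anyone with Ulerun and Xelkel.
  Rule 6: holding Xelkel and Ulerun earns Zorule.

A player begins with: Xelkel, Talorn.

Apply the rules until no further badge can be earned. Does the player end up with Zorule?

No

Zorule would need Xelkel and Ulerun (Rule 6), but Ulerun is never earned.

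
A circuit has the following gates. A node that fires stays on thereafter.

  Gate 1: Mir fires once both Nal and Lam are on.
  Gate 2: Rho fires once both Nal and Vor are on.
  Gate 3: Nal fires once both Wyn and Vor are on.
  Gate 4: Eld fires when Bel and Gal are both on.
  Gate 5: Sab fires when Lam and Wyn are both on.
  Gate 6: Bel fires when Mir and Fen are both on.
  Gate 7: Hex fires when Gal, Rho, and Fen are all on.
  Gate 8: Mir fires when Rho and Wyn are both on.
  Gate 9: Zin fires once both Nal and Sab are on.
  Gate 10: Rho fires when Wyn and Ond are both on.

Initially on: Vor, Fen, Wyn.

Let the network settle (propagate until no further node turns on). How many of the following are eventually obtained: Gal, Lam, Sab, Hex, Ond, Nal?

Gate 3: Wyn and Vor on → Nal on.
No rule produces Gal, and it is not given.
No rule produces Lam, and it is not given.
Sab would need Lam and Wyn (Gate 5), but Lam never turns on.
Hex would need Gal, Rho, and Fen (Gate 7), but Gal never turns on.
No rule produces Ond, and it is not given.
Nal: reached.
Reached: Nal — 1 of the 6.

1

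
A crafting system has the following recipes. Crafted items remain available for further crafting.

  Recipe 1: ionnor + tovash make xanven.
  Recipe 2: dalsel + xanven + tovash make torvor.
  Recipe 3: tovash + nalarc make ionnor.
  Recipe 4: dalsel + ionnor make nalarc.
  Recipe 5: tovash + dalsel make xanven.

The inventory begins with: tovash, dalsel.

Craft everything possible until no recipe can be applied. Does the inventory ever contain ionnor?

No

ionnor would need tovash and nalarc (Recipe 3), but nalarc is never obtained.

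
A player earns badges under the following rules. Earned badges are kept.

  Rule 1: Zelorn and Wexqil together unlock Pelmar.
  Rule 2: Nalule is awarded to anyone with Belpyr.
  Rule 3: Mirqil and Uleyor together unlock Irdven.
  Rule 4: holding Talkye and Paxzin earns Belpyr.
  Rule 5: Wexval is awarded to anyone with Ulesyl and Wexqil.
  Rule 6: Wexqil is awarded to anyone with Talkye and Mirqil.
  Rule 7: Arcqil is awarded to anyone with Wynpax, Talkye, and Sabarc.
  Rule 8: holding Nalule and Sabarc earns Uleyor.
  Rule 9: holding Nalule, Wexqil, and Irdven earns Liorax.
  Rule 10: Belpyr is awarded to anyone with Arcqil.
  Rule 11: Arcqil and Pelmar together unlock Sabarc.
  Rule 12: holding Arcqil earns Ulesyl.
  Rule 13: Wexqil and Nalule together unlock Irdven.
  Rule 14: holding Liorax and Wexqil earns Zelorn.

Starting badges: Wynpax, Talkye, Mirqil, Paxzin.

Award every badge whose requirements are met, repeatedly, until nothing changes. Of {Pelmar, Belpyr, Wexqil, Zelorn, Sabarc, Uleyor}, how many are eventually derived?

4

With Talkye and Paxzin, Belpyr is earned (Rule 4).
With Talkye and Mirqil, Wexqil is earned (Rule 6).
With Belpyr, Nalule is earned (Rule 2).
With Wexqil and Nalule, Irdven is earned (Rule 13).
With Nalule, Wexqil, and Irdven, Liorax is earned (Rule 9).
With Liorax and Wexqil, Zelorn is earned (Rule 14).
With Zelorn and Wexqil, Pelmar is earned (Rule 1).
Pelmar: reached.
Belpyr: reached.
Wexqil: reached.
Zelorn: reached.
Sabarc would need Arcqil and Pelmar (Rule 11), but Arcqil is never earned.
Uleyor would need Nalule and Sabarc (Rule 8), but Sabarc is never earned.
Reached: Pelmar, Belpyr, Wexqil, and Zelorn — 4 of the 6.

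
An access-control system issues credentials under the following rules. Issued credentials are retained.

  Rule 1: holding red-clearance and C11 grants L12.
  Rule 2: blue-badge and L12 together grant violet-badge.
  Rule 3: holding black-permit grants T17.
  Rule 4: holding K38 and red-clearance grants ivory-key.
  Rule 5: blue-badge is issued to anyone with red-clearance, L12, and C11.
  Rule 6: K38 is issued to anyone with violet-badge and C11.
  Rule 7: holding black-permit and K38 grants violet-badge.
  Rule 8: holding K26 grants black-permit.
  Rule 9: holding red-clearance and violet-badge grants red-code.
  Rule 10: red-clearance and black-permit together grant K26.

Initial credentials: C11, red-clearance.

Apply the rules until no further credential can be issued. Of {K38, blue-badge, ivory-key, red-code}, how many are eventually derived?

Holding red-clearance and C11 grants L12 (Rule 1).
Holding red-clearance, L12, and C11 grants blue-badge (Rule 5).
Holding blue-badge and L12 grants violet-badge (Rule 2).
Holding red-clearance and violet-badge grants red-code (Rule 9).
Holding violet-badge and C11 grants K38 (Rule 6).
Holding K38 and red-clearance grants ivory-key (Rule 4).
K38: reached.
blue-badge: reached.
ivory-key: reached.
red-code: reached.
All 4 are reached.

4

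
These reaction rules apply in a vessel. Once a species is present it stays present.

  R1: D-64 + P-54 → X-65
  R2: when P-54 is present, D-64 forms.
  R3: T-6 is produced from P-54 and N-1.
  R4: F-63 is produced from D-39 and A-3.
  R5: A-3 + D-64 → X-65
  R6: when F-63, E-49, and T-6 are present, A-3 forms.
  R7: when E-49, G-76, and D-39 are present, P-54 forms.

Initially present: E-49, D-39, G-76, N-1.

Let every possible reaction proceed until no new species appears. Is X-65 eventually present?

E-49, G-76, and D-39 present → P-54 forms (R7).
P-54 present → D-64 forms (R2).
D-64 and P-54 present → X-65 forms (R1).

Yes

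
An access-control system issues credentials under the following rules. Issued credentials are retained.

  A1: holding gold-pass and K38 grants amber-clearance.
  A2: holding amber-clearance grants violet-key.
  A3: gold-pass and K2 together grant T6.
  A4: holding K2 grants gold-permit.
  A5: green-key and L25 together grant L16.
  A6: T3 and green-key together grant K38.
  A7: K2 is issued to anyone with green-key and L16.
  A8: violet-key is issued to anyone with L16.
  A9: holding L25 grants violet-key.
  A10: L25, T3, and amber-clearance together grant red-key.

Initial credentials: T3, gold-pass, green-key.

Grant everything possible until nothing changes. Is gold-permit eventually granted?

No

gold-permit would need K2 (A4), but K2 is never granted.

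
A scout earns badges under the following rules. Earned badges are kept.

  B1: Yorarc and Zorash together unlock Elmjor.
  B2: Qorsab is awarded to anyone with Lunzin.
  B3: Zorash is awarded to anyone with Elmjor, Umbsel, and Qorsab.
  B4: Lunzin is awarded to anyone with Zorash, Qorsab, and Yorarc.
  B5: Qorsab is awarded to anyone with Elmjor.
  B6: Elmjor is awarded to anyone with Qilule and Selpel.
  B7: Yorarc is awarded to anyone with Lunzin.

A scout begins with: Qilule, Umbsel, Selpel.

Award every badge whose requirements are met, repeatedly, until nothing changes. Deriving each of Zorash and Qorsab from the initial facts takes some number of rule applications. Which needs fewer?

Qorsab: With Qilule and Selpel, Elmjor is earned (B6). With Elmjor, Qorsab is earned (B5). [2 rule applications]
Zorash: With Qilule and Selpel, Elmjor is earned (B6). With Elmjor, Qorsab is earned (B5). With Elmjor, Umbsel, and Qorsab, Zorash is earned (B3). [3 rule applications]
Qorsab needs fewer.

Qorsab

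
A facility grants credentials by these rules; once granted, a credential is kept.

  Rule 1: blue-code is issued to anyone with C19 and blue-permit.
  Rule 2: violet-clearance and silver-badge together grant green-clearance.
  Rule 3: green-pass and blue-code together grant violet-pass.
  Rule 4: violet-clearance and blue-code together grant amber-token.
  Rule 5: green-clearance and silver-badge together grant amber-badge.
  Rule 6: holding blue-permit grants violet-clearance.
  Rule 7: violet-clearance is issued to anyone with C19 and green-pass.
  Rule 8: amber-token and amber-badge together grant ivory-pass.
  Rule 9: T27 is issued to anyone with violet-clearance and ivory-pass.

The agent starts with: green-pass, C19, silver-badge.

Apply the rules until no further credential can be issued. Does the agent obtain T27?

T27 would need violet-clearance and ivory-pass (Rule 9), but ivory-pass is never granted.

No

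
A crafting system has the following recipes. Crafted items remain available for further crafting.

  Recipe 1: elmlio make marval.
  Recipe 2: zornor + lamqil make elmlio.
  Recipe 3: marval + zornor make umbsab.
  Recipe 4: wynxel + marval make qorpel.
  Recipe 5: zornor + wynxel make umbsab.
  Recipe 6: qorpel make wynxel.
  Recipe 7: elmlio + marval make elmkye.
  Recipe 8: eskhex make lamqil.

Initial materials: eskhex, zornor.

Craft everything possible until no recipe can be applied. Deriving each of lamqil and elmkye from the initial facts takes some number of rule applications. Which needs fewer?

lamqil: eskhex → lamqil (Recipe 8). [1 rule application]
elmkye: Using Recipe 8, eskhex makes lamqil. Using Recipe 2, zornor and lamqil make elmlio. Using Recipe 1, elmlio makes marval. elmlio + marval → elmkye (Recipe 7). [4 rule applications]
lamqil needs fewer.

lamqil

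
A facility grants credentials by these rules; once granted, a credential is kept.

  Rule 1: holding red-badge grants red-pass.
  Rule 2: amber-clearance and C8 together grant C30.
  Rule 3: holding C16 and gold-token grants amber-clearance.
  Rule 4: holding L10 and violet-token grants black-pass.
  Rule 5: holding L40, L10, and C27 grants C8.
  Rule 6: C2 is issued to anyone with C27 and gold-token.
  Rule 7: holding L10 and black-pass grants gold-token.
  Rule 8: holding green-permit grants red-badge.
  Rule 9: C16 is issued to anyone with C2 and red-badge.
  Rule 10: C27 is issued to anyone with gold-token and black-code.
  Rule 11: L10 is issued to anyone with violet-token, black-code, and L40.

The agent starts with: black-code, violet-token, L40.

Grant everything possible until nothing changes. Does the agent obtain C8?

Yes

Holding violet-token, black-code, and L40 grants L10 (Rule 11).
Holding L10 and violet-token grants black-pass (Rule 4).
Holding L10 and black-pass grants gold-token (Rule 7).
Holding gold-token and black-code grants C27 (Rule 10).
Holding L40, L10, and C27 grants C8 (Rule 5).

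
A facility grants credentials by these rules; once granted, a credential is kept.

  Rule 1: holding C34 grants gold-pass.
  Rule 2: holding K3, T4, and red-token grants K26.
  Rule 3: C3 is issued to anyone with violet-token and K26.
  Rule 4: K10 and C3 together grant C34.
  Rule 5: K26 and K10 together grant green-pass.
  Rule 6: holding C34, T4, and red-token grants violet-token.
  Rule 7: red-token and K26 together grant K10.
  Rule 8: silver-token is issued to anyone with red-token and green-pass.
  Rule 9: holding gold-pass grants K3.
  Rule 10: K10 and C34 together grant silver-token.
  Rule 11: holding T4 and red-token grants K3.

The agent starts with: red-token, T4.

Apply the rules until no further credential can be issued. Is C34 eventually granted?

C34 would need K10 and C3 (Rule 4), but C3 is never granted.

No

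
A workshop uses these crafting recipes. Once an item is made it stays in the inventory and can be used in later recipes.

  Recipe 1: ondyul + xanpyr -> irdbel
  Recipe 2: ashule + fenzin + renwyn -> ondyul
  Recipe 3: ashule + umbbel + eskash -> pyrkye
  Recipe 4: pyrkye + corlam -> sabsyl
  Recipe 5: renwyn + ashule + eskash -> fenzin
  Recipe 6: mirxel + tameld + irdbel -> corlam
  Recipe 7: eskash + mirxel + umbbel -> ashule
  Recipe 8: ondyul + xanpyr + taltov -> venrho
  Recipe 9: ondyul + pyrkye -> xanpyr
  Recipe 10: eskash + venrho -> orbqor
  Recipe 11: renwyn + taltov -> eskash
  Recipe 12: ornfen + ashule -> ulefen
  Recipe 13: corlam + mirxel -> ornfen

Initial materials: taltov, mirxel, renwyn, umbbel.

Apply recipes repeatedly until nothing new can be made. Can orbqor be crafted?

Yes

renwyn + taltov -> eskash (Recipe 11).
eskash + mirxel + umbbel -> ashule (Recipe 7).
Using Recipe 5, renwyn, ashule, and eskash make fenzin.
Using Recipe 3, ashule, umbbel, and eskash make pyrkye.
ashule + fenzin + renwyn -> ondyul (Recipe 2).
Using Recipe 9, ondyul and pyrkye make xanpyr.
Using Recipe 8, ondyul, xanpyr, and taltov make venrho.
eskash + venrho -> orbqor (Recipe 10).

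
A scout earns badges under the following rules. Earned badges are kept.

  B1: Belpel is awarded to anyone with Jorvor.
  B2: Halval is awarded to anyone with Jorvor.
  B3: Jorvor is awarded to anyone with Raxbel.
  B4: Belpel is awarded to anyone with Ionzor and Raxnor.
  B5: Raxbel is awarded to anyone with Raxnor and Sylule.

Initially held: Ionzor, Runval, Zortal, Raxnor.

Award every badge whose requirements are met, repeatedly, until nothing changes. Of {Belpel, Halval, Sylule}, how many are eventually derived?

1

With Ionzor and Raxnor, Belpel is earned (B4).
Belpel: reached.
Halval would need Jorvor (B2), but Jorvor is never earned.
No rule produces Sylule, and it is not given.
Reached: Belpel — 1 of the 3.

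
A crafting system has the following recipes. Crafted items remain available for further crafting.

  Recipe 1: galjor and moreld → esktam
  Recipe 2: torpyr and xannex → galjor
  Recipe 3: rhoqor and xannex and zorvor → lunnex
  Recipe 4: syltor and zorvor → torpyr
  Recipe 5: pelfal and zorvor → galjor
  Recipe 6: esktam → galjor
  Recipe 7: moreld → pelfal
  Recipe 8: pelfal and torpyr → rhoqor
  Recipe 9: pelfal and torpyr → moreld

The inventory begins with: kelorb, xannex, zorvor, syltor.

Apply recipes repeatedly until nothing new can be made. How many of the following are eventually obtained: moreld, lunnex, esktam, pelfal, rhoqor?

0

moreld would need pelfal and torpyr (Recipe 9), but pelfal is never obtained.
lunnex would need rhoqor, xannex, and zorvor (Recipe 3), but rhoqor is never obtained.
esktam would need galjor and moreld (Recipe 1), but moreld is never obtained.
pelfal would need moreld (Recipe 7), but moreld is never obtained.
rhoqor would need pelfal and torpyr (Recipe 8), but pelfal is never obtained.
None of the 5 are reached.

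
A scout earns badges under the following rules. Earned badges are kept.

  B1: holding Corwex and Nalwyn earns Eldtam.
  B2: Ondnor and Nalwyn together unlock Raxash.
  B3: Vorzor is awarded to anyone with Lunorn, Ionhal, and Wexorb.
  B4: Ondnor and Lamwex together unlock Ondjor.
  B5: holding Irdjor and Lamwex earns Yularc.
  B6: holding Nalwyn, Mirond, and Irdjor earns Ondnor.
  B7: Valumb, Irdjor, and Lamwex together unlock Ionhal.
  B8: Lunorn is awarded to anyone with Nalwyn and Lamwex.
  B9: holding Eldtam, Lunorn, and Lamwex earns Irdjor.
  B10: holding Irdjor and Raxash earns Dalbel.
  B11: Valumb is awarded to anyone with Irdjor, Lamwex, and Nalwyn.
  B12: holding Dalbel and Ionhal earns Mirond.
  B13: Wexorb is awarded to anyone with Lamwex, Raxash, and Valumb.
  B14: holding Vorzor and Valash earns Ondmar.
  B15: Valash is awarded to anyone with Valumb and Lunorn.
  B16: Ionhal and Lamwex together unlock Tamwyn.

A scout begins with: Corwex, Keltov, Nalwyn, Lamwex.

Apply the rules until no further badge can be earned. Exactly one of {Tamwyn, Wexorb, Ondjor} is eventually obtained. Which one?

Tamwyn

With Corwex and Nalwyn, Eldtam is earned (B1).
With Nalwyn and Lamwex, Lunorn is earned (B8).
With Eldtam, Lunorn, and Lamwex, Irdjor is earned (B9).
With Irdjor, Lamwex, and Nalwyn, Valumb is earned (B11).
With Valumb, Irdjor, and Lamwex, Ionhal is earned (B7).
With Ionhal and Lamwex, Tamwyn is earned (B16).
Wexorb would need Lamwex, Raxash, and Valumb (B13), but Raxash is never earned. Ondjor would need Ondnor and Lamwex (B4), but Ondnor is never earned.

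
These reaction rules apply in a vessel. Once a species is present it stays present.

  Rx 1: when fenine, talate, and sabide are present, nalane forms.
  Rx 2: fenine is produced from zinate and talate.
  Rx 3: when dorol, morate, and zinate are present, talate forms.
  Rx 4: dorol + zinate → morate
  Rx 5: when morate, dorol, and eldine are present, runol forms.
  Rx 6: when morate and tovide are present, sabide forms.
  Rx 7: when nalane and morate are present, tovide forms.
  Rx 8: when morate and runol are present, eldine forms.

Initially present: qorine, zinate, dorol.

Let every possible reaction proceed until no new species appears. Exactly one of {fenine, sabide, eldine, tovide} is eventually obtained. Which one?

dorol and zinate present → morate forms (Rx 4).
dorol, morate, and zinate present → talate forms (Rx 3).
zinate and talate present → fenine forms (Rx 2).
eldine would need morate and runol (Rx 8), but runol never forms. tovide would need nalane and morate (Rx 7), but nalane never forms. sabide would need morate and tovide (Rx 6), but tovide never forms.

fenine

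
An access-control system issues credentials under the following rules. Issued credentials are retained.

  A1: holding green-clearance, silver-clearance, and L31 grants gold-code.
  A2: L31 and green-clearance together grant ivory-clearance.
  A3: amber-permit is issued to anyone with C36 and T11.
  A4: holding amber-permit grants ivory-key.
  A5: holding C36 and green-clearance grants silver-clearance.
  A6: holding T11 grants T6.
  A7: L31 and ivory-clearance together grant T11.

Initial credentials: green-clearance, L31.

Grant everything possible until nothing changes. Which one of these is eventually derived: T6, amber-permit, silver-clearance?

T6

Holding L31 and green-clearance grants ivory-clearance (A2).
Holding L31 and ivory-clearance grants T11 (A7).
Holding T11 grants T6 (A6).
silver-clearance would need C36 and green-clearance (A5), but C36 is never granted. amber-permit would need C36 and T11 (A3), but C36 is never granted.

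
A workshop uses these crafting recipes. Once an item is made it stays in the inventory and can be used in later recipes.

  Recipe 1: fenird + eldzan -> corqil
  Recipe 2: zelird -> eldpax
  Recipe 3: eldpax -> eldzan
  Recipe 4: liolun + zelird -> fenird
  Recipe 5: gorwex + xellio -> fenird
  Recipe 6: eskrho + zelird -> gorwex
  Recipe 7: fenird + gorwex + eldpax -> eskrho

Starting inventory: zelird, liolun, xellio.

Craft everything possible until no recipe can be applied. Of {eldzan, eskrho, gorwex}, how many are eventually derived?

Using Recipe 2, zelird makes eldpax.
Using Recipe 3, eldpax makes eldzan.
eldzan: reached.
eskrho would need fenird, gorwex, and eldpax (Recipe 7), but gorwex is never obtained.
gorwex would need eskrho and zelird (Recipe 6), but eskrho is never obtained.
Reached: eldzan — 1 of the 3.

1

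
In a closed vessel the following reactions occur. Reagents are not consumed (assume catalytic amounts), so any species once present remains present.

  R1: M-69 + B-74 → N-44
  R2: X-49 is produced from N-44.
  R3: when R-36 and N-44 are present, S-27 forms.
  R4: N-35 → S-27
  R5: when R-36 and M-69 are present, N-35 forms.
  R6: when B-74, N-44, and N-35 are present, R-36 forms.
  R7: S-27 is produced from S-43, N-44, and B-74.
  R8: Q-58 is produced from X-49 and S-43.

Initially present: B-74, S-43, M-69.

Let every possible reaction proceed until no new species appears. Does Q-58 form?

M-69 and B-74 present → N-44 forms (R1).
N-44 present → X-49 forms (R2).
X-49 and S-43 present → Q-58 forms (R8).

Yes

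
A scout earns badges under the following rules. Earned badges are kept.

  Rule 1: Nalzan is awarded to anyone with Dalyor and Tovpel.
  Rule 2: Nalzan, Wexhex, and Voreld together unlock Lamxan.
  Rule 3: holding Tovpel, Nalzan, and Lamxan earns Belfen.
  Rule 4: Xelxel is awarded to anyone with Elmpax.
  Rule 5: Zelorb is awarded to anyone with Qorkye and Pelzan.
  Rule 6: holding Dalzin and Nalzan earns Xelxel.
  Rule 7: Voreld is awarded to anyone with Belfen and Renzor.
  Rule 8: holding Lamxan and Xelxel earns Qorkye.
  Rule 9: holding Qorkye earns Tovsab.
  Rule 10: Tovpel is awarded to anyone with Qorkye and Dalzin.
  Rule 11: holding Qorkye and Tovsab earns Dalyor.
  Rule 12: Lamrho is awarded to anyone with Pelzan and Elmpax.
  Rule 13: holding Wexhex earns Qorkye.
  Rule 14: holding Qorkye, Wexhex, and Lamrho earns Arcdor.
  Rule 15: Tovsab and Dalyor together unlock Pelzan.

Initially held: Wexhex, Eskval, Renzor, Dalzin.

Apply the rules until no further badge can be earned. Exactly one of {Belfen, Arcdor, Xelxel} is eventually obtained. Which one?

Xelxel

With Wexhex, Qorkye is earned (Rule 13).
With Qorkye and Dalzin, Tovpel is earned (Rule 10).
With Qorkye, Tovsab is earned (Rule 9).
With Qorkye and Tovsab, Dalyor is earned (Rule 11).
With Dalyor and Tovpel, Nalzan is earned (Rule 1).
With Dalzin and Nalzan, Xelxel is earned (Rule 6).
Arcdor would need Qorkye, Wexhex, and Lamrho (Rule 14), but Lamrho is never earned. Belfen would need Tovpel, Nalzan, and Lamxan (Rule 3), but Lamxan is never earned.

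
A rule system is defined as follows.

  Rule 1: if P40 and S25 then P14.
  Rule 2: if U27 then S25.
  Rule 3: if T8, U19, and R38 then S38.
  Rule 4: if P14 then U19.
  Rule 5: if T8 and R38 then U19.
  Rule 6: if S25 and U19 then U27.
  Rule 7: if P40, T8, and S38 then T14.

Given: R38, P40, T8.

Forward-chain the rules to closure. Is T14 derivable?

Yes

From T8 and R38, Rule 5 gives U19.
From T8, U19, and R38, Rule 3 gives S38.
From P40, T8, and S38, Rule 7 gives T14.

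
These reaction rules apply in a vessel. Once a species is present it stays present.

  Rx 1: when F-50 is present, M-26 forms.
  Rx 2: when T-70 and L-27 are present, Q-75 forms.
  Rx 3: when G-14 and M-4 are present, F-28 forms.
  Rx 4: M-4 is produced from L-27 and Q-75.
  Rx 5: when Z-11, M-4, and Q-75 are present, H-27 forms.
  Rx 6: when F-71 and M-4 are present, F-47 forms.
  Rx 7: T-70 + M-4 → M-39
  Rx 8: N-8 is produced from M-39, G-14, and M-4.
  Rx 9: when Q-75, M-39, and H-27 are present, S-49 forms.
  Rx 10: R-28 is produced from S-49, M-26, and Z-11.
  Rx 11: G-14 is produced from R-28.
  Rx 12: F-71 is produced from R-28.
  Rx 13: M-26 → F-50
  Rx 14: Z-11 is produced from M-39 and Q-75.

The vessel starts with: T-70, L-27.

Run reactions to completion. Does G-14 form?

G-14 would need R-28 (Rx 11), but R-28 never forms.

No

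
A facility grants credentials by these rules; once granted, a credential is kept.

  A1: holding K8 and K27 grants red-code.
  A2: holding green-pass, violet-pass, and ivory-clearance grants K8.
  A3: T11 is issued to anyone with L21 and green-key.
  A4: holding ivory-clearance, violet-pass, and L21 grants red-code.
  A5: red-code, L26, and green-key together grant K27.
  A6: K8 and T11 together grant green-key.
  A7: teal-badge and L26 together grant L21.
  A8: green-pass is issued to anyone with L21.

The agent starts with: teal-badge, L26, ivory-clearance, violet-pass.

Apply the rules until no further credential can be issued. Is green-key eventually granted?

No

green-key would need K8 and T11 (A6), but T11 is never granted.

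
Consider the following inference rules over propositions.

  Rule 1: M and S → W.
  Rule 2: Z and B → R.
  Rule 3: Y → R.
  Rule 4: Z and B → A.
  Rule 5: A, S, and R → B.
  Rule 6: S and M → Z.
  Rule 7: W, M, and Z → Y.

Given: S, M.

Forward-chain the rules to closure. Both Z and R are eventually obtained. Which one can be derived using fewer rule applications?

Z: From S and M, Rule 6 gives Z. [1 rule application]
R: S and M hold, so Z follows (Rule 6). From M and S, Rule 1 gives W. W, M, and Z hold, so Y follows (Rule 7). Y holds, so R follows (Rule 3). [4 rule applications]
Z needs fewer.

Z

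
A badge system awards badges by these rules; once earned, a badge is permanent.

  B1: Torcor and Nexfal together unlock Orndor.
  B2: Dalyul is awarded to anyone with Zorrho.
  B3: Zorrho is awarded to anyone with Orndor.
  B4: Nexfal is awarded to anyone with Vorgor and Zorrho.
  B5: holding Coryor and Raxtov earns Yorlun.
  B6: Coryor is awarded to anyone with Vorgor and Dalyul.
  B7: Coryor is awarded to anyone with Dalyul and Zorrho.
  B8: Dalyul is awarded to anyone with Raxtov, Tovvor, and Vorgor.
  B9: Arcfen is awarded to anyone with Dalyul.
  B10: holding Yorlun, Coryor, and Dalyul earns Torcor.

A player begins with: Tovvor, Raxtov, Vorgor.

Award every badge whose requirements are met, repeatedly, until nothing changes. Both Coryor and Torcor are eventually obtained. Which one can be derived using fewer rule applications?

Coryor

Coryor: With Raxtov, Tovvor, and Vorgor, Dalyul is earned (B8). With Vorgor and Dalyul, Coryor is earned (B6). [2 rule applications]
Torcor: With Raxtov, Tovvor, and Vorgor, Dalyul is earned (B8). With Vorgor and Dalyul, Coryor is earned (B6). With Coryor and Raxtov, Yorlun is earned (B5). With Yorlun, Coryor, and Dalyul, Torcor is earned (B10). [4 rule applications]
Coryor needs fewer.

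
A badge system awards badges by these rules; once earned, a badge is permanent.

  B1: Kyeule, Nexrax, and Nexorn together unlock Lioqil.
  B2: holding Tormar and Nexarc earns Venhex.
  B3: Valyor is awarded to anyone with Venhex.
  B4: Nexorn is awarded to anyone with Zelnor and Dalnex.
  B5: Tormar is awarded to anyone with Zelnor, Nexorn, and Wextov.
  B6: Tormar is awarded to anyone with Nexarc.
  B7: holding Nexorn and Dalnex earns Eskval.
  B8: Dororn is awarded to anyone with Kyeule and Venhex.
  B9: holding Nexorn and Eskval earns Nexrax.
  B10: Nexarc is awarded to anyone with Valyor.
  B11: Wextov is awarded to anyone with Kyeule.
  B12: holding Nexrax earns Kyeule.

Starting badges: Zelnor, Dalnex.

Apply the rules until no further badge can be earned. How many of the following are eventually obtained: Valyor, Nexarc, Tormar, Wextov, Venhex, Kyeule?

3

With Zelnor and Dalnex, Nexorn is earned (B4).
With Nexorn and Dalnex, Eskval is earned (B7).
With Nexorn and Eskval, Nexrax is earned (B9).
With Nexrax, Kyeule is earned (B12).
With Kyeule, Wextov is earned (B11).
With Zelnor, Nexorn, and Wextov, Tormar is earned (B5).
Valyor would need Venhex (B3), but Venhex is never earned.
Nexarc would need Valyor (B10), but Valyor is never earned.
Tormar: reached.
Wextov: reached.
Venhex would need Tormar and Nexarc (B2), but Nexarc is never earned.
Kyeule: reached.
Reached: Tormar, Wextov, and Kyeule — 3 of the 6.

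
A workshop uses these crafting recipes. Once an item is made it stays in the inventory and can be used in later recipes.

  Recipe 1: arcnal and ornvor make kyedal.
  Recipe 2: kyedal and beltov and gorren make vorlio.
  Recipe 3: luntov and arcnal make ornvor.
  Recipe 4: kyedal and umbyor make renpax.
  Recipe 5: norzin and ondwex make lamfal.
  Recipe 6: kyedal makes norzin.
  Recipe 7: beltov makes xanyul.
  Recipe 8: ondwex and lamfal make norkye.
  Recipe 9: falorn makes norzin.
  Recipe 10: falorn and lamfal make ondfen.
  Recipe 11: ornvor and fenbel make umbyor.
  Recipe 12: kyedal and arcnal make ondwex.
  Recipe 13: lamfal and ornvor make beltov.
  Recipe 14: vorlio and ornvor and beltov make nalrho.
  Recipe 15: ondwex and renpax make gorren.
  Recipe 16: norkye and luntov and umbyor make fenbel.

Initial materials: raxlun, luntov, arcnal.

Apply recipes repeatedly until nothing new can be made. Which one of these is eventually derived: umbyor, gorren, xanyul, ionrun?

xanyul

luntov and arcnal → ornvor (Recipe 3).
Using Recipe 1, arcnal and ornvor make kyedal.
Using Recipe 12, kyedal and arcnal make ondwex.
kyedal → norzin (Recipe 6).
Using Recipe 5, norzin and ondwex make lamfal.
lamfal and ornvor → beltov (Recipe 13).
beltov → xanyul (Recipe 7).
No rule produces ionrun, and it is not given. gorren would need ondwex and renpax (Recipe 15), but renpax is never obtained. umbyor would need ornvor and fenbel (Recipe 11), but fenbel is never obtained.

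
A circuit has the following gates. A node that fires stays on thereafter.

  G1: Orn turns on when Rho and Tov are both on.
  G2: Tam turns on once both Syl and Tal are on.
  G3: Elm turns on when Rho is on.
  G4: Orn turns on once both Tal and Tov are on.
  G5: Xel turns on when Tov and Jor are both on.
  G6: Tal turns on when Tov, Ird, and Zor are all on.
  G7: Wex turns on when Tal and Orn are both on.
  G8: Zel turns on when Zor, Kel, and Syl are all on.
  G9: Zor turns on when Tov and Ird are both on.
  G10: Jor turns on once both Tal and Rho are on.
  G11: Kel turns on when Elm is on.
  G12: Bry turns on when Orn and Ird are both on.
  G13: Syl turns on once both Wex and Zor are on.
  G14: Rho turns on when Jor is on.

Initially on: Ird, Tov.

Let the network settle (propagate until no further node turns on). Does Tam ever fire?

Tov and Ird are on, so Zor turns on (G9).
Tov, Ird, and Zor are on, so Tal turns on (G6).
Tal and Tov are on, so Orn turns on (G4).
Tal and Orn are on, so Wex turns on (G7).
G13: Wex and Zor on → Syl on.
G2: Syl and Tal on → Tam on.

Yes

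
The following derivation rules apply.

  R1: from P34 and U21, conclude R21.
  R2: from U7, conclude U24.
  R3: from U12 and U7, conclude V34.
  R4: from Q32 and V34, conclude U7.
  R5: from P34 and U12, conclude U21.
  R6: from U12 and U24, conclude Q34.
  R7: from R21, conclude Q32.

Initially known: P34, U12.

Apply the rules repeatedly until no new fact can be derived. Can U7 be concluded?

U7 would need Q32 and V34 (R4), but V34 is never established.

No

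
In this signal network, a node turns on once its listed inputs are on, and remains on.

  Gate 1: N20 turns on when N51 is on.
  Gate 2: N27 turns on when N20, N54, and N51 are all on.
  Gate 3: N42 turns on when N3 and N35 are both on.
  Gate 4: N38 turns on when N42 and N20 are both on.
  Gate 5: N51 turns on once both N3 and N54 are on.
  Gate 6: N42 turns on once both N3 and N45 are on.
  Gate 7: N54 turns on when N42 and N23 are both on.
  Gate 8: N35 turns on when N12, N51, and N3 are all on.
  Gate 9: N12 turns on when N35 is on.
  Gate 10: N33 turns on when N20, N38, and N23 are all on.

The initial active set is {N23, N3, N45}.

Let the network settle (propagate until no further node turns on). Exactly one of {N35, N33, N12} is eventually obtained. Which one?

N33

N3 and N45 are on, so N42 turns on (Gate 6).
Gate 7: N42 and N23 on → N54 on.
Gate 5: N3 and N54 on → N51 on.
N51 is on, so N20 turns on (Gate 1).
N42 and N20 are on, so N38 turns on (Gate 4).
N20, N38, and N23 are on, so N33 turns on (Gate 10).
N12 would need N35 (Gate 9), but N35 never turns on. N35 would need N12, N51, and N3 (Gate 8), but N12 never turns on.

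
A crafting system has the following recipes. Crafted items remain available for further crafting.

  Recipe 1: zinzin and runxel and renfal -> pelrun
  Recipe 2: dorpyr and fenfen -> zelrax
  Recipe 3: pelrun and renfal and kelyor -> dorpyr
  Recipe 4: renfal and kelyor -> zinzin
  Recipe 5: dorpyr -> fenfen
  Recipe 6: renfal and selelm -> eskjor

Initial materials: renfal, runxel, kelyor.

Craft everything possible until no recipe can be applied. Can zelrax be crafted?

Yes

renfal and kelyor -> zinzin (Recipe 4).
Using Recipe 1, zinzin, runxel, and renfal make pelrun.
Using Recipe 3, pelrun, renfal, and kelyor make dorpyr.
dorpyr -> fenfen (Recipe 5).
Using Recipe 2, dorpyr and fenfen make zelrax.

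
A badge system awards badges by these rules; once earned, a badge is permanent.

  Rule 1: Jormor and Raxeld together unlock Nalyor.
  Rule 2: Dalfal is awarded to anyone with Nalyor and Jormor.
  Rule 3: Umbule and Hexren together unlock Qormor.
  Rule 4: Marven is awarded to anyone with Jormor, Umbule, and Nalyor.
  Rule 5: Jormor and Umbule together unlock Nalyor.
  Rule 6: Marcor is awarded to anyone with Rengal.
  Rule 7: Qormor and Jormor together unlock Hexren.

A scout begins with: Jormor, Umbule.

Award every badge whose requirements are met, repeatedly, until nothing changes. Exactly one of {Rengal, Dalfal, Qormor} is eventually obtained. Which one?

Dalfal

With Jormor and Umbule, Nalyor is earned (Rule 5).
With Nalyor and Jormor, Dalfal is earned (Rule 2).
Qormor would need Umbule and Hexren (Rule 3), but Hexren is never earned. No rule produces Rengal, and it is not given.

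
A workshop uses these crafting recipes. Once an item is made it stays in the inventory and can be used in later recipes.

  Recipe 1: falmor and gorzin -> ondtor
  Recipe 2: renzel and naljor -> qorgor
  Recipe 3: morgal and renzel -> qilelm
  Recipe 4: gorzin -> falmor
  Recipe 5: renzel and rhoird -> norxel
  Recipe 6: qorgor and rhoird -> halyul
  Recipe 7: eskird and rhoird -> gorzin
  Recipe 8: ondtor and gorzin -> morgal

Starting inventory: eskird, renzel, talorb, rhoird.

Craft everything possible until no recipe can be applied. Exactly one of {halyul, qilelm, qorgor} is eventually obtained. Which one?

qilelm

eskird and rhoird -> gorzin (Recipe 7).
gorzin -> falmor (Recipe 4).
falmor and gorzin -> ondtor (Recipe 1).
ondtor and gorzin -> morgal (Recipe 8).
morgal and renzel -> qilelm (Recipe 3).
qorgor would need renzel and naljor (Recipe 2), but naljor is never obtained. halyul would need qorgor and rhoird (Recipe 6), but qorgor is never obtained.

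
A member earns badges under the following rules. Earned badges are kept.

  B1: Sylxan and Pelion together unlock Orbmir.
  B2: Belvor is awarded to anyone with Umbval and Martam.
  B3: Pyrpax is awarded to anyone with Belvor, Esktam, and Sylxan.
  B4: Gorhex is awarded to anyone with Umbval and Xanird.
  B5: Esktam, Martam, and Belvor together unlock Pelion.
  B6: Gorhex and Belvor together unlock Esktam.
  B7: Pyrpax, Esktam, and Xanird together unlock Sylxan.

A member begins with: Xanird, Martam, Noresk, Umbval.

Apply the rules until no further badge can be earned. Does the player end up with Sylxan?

Sylxan would need Pyrpax, Esktam, and Xanird (B7), but Pyrpax is never earned.

No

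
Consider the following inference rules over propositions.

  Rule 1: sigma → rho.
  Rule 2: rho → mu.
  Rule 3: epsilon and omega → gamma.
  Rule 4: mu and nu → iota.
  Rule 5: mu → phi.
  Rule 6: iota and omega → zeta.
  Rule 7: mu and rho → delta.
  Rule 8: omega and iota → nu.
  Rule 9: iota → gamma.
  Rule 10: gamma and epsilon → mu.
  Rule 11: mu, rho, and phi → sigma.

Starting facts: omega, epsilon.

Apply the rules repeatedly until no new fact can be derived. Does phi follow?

epsilon and omega hold, so gamma follows (Rule 3).
gamma and epsilon hold, so mu follows (Rule 10).
mu holds, so phi follows (Rule 5).

Yes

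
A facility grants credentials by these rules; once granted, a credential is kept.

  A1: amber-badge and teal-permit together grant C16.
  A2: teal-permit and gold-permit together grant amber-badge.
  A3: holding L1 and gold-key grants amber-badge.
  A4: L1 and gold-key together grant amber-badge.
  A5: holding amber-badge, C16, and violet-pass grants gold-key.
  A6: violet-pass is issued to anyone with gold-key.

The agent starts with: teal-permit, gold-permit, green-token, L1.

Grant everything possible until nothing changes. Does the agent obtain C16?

Holding teal-permit and gold-permit grants amber-badge (A2).
Holding amber-badge and teal-permit grants C16 (A1).

Yes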